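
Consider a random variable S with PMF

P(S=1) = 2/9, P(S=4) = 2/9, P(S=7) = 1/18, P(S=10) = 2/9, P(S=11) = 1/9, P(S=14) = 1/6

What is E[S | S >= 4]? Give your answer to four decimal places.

9.0714

P(S >= 4) = 2/9 + 1/18 + 2/9 + 1/9 + 1/6 = 7/9.
E[S | S >= 4] = [4·2/9 + 7·1/18 + 10·2/9 + 11·1/9 + 14·1/6] / (7/9)
 = 127/18 / (7/9)
 = 127/14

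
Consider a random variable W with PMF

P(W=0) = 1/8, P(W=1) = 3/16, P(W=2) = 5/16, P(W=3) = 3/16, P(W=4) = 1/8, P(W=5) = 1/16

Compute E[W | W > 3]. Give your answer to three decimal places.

P(W > 3) = 1/8 + 1/16 = 3/16.
E[W | W > 3] = [4·1/8 + 5·1/16] / (3/16)
 = 13/16 / (3/16)
 = 13/3

4.333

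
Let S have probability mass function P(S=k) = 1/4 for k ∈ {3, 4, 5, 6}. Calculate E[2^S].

E[2^S] = Σ 2^s·P(S=s)
 = 8·1/4 + 16·1/4 + 32·1/4 + 64·1/4
 = 2 + 4 + 8 + 16
 = 30

30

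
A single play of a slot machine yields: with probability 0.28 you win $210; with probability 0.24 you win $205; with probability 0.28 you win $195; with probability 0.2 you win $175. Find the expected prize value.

E[payout] = 210·0.28 + 205·0.24 + 195·0.28 + 175·0.2
 = 58.8 + 49.2 + 54.6 + 35
 = 197.6

197.6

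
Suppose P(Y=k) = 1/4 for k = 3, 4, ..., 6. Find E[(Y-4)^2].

E[(Y-4)^2] = Σ (y-4)^2·P(Y=y)
 = 1·1/4 + 0·1/4 + 1·1/4 + 4·1/4
 = 1/4 + 0 + 1/4 + 1
 = 3/2

1.5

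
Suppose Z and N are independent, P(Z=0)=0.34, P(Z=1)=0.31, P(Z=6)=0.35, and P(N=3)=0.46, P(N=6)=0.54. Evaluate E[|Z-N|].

3.176

E[|Z-N|] = Σ_z Σ_n |z-n| · P(Z=z)P(N=n)
 = 3·0.1564 + 6·0.1836 + 2·0.1426 + 5·0.1674 + 3·0.161 + 0·0.189
 = 0.4692 + 1.1016 + 0.2852 + 0.837 + 0.483 + 0
 = 3.176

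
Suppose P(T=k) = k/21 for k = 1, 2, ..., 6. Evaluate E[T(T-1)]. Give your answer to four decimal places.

E[T(T-1)] = Σ t(t-1)·P(T=t)
 = 0·1/21 + 2·2/21 + 6·1/7 + 12·4/21 + 20·5/21 + 30·2/7
 = 0 + 4/21 + 6/7 + 16/7 + 100/21 + 60/7
 = 50/3

16.6667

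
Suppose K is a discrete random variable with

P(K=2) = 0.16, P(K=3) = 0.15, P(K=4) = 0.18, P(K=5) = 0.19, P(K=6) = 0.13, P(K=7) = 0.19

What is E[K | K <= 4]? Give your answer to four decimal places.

3.0408

P(K <= 4) = 0.16 + 0.15 + 0.18 = 0.49.
E[K | K <= 4] = [2·0.16 + 3·0.15 + 4·0.18] / 0.49
 = 1.49 / 0.49
 = 149/49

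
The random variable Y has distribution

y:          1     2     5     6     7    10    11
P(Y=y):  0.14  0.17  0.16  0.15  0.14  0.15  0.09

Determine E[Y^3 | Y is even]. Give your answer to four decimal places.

390.9787

P(Y is even) = 0.17 + 0.15 + 0.15 = 0.47.
E[Y^3 | Y is even] = [8·0.17 + 216·0.15 + 1000·0.15] / 0.47
 = 183.76 / 0.47
 = 18376/47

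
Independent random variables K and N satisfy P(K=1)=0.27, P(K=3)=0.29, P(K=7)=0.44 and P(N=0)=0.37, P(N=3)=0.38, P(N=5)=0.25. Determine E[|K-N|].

E[|K-N|] = Σ_k Σ_n |k-n| · P(K=k)P(N=n)
 = 1·0.0999 + 2·0.1026 + 4·0.0675 + 3·0.1073 + 0·0.1102 + 2·0.0725 + 7·0.1628 + 4·0.1672 + 2·0.11
 = 0.0999 + 0.2052 + 0.27 + 0.3219 + 0 + 0.145 + 1.1396 + 0.6688 + 0.22
 = 3.0704

3.0704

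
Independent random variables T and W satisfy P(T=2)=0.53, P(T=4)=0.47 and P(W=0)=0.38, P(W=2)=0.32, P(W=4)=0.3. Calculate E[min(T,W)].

1.522

E[min(T,W)] = Σ_t Σ_w min(t,w) · P(T=t)P(W=w)
 = 0·0.2014 + 2·0.1696 + 2·0.159 + 0·0.1786 + 2·0.1504 + 4·0.141
 = 0 + 0.3392 + 0.318 + 0 + 0.3008 + 0.564
 = 1.522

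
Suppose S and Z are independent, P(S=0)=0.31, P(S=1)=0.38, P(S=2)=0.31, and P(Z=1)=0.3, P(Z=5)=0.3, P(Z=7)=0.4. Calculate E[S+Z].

5.6

E[S+Z] = Σ_s Σ_z (s+z) · P(S=s)P(Z=z)
 = 1·0.093 + 5·0.093 + 7·0.124 + 2·0.114 + 6·0.114 + 8·0.152 + 3·0.093 + 7·0.093 + 9·0.124
 = 0.093 + 0.465 + 0.868 + 0.228 + 0.684 + 1.216 + 0.279 + 0.651 + 1.116
 = 5.6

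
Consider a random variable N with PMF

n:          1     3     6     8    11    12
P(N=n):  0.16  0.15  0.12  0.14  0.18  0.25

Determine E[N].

7.43

E[N] = Σ n·P(N=n)
 = 1·0.16 + 3·0.15 + 6·0.12 + 8·0.14 + 11·0.18 + 12·0.25
 = 0.16 + 0.45 + 0.72 + 1.12 + 1.98 + 3
 = 7.43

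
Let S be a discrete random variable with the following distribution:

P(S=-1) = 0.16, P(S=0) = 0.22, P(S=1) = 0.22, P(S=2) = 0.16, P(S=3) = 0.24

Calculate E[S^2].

E[S^2] = Σ s^2·P(S=s)
 = 1·0.16 + 0·0.22 + 1·0.22 + 4·0.16 + 9·0.24
 = 0.16 + 0 + 0.22 + 0.64 + 2.16
 = 3.18

3.18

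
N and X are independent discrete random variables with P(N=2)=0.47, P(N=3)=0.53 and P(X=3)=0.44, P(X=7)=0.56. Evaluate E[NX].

13.2572

E[NX] = Σ_n Σ_x nx · P(N=n)P(X=x)
 = 6·0.2068 + 14·0.2632 + 9·0.2332 + 21·0.2968
 = 1.2408 + 3.6848 + 2.0988 + 6.2328
 = 13.2572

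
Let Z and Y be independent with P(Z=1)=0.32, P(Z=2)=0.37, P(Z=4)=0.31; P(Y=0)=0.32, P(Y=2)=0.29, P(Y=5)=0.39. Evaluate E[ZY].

5.819

E[ZY] = Σ_z Σ_y zy · P(Z=z)P(Y=y)
 = 0·0.1024 + 2·0.0928 + 5·0.1248 + 0·0.1184 + 4·0.1073 + 10·0.1443 + 0·0.0992 + 8·0.0899 + 20·0.1209
 = 0 + 0.1856 + 0.624 + 0 + 0.4292 + 1.443 + 0 + 0.7192 + 2.418
 = 5.819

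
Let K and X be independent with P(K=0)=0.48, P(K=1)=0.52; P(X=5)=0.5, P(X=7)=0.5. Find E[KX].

E[KX] = Σ_k Σ_x kx · P(K=k)P(X=x)
 = 0·0.24 + 0·0.24 + 5·0.26 + 7·0.26
 = 0 + 0 + 1.3 + 1.82
 = 3.12

3.12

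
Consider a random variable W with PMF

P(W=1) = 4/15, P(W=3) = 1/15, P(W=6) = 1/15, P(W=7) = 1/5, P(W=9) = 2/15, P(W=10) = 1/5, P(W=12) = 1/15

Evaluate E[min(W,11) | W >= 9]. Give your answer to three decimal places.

P(W >= 9) = 2/15 + 1/5 + 1/15 = 2/5.
E[min(W,11) | W >= 9] = [9·2/15 + 10·1/5 + 11·1/15] / (2/5)
 = 59/15 / (2/5)
 = 59/6

9.833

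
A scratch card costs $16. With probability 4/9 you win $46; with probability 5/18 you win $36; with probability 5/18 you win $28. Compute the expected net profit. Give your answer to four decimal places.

22.2222

E[payout] = 46·4/9 + 36·5/18 + 28·5/18
 = 184/9 + 10 + 70/9
 = 344/9
Net = 344/9 - 16 = 200/9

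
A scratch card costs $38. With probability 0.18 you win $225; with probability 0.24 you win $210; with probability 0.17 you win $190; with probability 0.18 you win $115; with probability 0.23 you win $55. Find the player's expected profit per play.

118.55

E[payout] = 225·0.18 + 210·0.24 + 190·0.17 + 115·0.18 + 55·0.23
 = 40.5 + 50.4 + 32.3 + 20.7 + 12.65
 = 156.55
Net = 156.55 - 38 = 118.55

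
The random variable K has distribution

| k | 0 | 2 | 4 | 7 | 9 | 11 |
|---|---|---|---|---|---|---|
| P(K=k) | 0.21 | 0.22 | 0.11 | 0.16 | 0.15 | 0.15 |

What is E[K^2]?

E[K^2] = Σ k^2·P(K=k)
 = 0·0.21 + 4·0.22 + 16·0.11 + 49·0.16 + 81·0.15 + 121·0.15
 = 0 + 0.88 + 1.76 + 7.84 + 12.15 + 18.15
 = 40.78

40.78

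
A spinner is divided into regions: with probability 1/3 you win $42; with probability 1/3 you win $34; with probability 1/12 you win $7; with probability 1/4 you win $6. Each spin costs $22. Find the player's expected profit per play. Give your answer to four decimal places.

E[payout] = 42·1/3 + 34·1/3 + 7·1/12 + 6·1/4
 = 14 + 34/3 + 7/12 + 3/2
 = 329/12
Net = 329/12 - 22 = 65/12

5.4167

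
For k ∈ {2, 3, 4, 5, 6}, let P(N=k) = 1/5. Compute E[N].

4

E[N] = Σ n·P(N=n)
 = 2·1/5 + 3·1/5 + 4·1/5 + 5·1/5 + 6·1/5
 = 2/5 + 3/5 + 4/5 + 1 + 6/5
 = 4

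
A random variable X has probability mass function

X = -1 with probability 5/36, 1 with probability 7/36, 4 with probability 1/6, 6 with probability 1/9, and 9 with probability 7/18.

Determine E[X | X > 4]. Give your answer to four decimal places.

8.3333

P(X > 4) = 1/9 + 7/18 = 1/2.
E[X | X > 4] = [6·1/9 + 9·7/18] / (1/2)
 = 25/6 / (1/2)
 = 25/3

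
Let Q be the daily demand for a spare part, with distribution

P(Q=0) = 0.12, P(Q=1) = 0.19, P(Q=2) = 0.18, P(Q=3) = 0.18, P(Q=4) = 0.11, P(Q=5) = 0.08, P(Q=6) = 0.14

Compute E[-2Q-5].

E[-2Q-5] = Σ (-2q-5)·P(Q=q)
 = (-5)·0.12 + (-7)·0.19 + (-9)·0.18 + (-11)·0.18 + (-13)·0.11 + (-15)·0.08 + (-17)·0.14
 = (-0.6) + (-1.33) + (-1.62) + (-1.98) + (-1.43) + (-1.2) + (-2.38)
 = -10.54

-10.54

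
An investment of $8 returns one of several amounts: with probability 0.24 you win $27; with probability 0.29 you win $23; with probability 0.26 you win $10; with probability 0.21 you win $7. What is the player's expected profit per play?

9.22

E[payout] = 27·0.24 + 23·0.29 + 10·0.26 + 7·0.21
 = 6.48 + 6.67 + 2.6 + 1.47
 = 17.22
Net = 17.22 - 8 = 9.22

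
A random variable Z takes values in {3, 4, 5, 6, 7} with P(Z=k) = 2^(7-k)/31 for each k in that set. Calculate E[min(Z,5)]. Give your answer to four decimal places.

3.7097

E[min(Z,5)] = Σ min(z,5)·P(Z=z)
 = 3·16/31 + 4·8/31 + 5·4/31 + 5·2/31 + 5·1/31
 = 48/31 + 32/31 + 20/31 + 10/31 + 5/31
 = 115/31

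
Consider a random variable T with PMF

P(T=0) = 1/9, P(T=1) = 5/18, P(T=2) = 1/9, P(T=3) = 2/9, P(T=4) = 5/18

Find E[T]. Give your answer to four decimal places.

E[T] = Σ t·P(T=t)
 = 0·1/9 + 1·5/18 + 2·1/9 + 3·2/9 + 4·5/18
 = 0 + 5/18 + 2/9 + 2/3 + 10/9
 = 41/18

2.2778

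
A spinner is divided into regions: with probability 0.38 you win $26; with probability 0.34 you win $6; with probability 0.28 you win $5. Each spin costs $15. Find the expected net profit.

-1.68

E[payout] = 26·0.38 + 6·0.34 + 5·0.28
 = 9.88 + 2.04 + 1.4
 = 13.32
Net = 13.32 - 15 = -1.68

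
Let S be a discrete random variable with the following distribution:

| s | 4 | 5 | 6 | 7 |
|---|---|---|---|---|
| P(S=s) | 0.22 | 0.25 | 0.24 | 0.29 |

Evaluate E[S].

E[S] = Σ s·P(S=s)
 = 4·0.22 + 5·0.25 + 6·0.24 + 7·0.29
 = 0.88 + 1.25 + 1.44 + 2.03
 = 5.6

5.6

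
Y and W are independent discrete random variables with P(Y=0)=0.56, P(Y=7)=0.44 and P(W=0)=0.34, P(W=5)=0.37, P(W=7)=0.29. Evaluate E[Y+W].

E[Y+W] = Σ_y Σ_w (y+w) · P(Y=y)P(W=w)
 = 0·0.1904 + 5·0.2072 + 7·0.1624 + 7·0.1496 + 12·0.1628 + 14·0.1276
 = 0 + 1.036 + 1.1368 + 1.0472 + 1.9536 + 1.7864
 = 6.96

6.96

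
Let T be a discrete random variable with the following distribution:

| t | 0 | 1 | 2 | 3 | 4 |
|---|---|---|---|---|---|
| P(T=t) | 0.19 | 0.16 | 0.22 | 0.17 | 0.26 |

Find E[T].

2.15

E[T] = Σ t·P(T=t)
 = 0·0.19 + 1·0.16 + 2·0.22 + 3·0.17 + 4·0.26
 = 0 + 0.16 + 0.44 + 0.51 + 1.04
 = 2.15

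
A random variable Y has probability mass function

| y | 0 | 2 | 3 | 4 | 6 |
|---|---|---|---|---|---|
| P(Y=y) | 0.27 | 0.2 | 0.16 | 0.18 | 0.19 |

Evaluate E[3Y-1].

7.22

E[3Y-1] = Σ (3y-1)·P(Y=y)
 = (-1)·0.27 + 5·0.2 + 8·0.16 + 11·0.18 + 17·0.19
 = (-0.27) + 1 + 1.28 + 1.98 + 3.23
 = 7.22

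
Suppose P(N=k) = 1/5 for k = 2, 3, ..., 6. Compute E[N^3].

88

E[N^3] = Σ n^3·P(N=n)
 = 8·1/5 + 27·1/5 + 64·1/5 + 125·1/5 + 216·1/5
 = 8/5 + 27/5 + 64/5 + 25 + 216/5
 = 88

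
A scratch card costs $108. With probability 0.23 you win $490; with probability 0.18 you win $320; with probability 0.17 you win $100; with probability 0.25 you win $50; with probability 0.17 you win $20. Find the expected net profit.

E[payout] = 490·0.23 + 320·0.18 + 100·0.17 + 50·0.25 + 20·0.17
 = 112.7 + 57.6 + 17 + 12.5 + 3.4
 = 203.2
Net = 203.2 - 108 = 95.2

95.2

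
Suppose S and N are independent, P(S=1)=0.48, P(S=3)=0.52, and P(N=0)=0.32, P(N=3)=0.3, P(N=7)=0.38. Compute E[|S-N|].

E[|S-N|] = Σ_s Σ_n |s-n| · P(S=s)P(N=n)
 = 1·0.1536 + 2·0.144 + 6·0.1824 + 3·0.1664 + 0·0.156 + 4·0.1976
 = 0.1536 + 0.288 + 1.0944 + 0.4992 + 0 + 0.7904
 = 2.8256

2.8256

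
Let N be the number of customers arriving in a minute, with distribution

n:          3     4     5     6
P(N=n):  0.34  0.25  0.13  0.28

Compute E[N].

E[N] = Σ n·P(N=n)
 = 3·0.34 + 4·0.25 + 5·0.13 + 6·0.28
 = 1.02 + 1 + 0.65 + 1.68
 = 4.35

4.35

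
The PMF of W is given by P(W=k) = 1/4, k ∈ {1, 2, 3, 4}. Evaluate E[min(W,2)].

1.75

E[min(W,2)] = Σ min(w,2)·P(W=w)
 = 1·1/4 + 2·1/4 + 2·1/4 + 2·1/4
 = 1/4 + 1/2 + 1/2 + 1/2
 = 7/4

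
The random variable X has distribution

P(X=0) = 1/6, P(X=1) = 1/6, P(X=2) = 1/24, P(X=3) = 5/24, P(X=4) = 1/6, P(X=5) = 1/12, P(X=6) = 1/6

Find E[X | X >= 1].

P(X >= 1) = 1/6 + 1/24 + 5/24 + 1/6 + 1/12 + 1/6 = 5/6.
E[X | X >= 1] = [1·1/6 + 2·1/24 + 3·5/24 + 4·1/6 + 5·1/12 + 6·1/6] / (5/6)
 = 71/24 / (5/6)
 = 71/20

3.55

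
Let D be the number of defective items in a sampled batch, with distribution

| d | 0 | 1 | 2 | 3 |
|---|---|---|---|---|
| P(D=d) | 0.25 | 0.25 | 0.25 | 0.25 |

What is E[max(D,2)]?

2.25

E[max(D,2)] = Σ max(d,2)·P(D=d)
 = 2·0.25 + 2·0.25 + 2·0.25 + 3·0.25
 = 0.5 + 0.5 + 0.5 + 0.75
 = 2.25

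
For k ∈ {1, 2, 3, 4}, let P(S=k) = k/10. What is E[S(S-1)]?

E[S(S-1)] = Σ s(s-1)·P(S=s)
 = 0·1/10 + 2·1/5 + 6·3/10 + 12·2/5
 = 0 + 2/5 + 9/5 + 24/5
 = 7

7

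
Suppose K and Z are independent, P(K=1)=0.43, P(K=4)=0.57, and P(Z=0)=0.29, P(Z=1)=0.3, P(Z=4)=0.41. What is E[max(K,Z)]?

E[max(K,Z)] = Σ_k Σ_z max(k,z) · P(K=k)P(Z=z)
 = 1·0.1247 + 1·0.129 + 4·0.1763 + 4·0.1653 + 4·0.171 + 4·0.2337
 = 0.1247 + 0.129 + 0.7052 + 0.6612 + 0.684 + 0.9348
 = 3.2389

3.2389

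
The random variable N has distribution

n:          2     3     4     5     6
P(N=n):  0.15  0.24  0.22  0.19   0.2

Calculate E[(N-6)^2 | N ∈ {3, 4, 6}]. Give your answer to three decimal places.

4.606

P(N ∈ {3, 4, 6}) = 0.24 + 0.22 + 0.2 = 0.66.
E[(N-6)^2 | N ∈ {3, 4, 6}] = [9·0.24 + 4·0.22 + 0·0.2] / 0.66
 = 3.04 / 0.66
 = 152/33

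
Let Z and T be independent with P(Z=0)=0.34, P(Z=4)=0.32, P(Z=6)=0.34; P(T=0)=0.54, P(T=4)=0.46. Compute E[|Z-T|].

2.7312

E[|Z-T|] = Σ_z Σ_t |z-t| · P(Z=z)P(T=t)
 = 0·0.1836 + 4·0.1564 + 4·0.1728 + 0·0.1472 + 6·0.1836 + 2·0.1564
 = 0 + 0.6256 + 0.6912 + 0 + 1.1016 + 0.3128
 = 2.7312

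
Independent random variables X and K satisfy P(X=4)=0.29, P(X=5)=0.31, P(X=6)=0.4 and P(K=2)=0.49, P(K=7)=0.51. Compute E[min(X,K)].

3.5861

E[min(X,K)] = Σ_x Σ_k min(x,k) · P(X=x)P(K=k)
 = 2·0.1421 + 4·0.1479 + 2·0.1519 + 5·0.1581 + 2·0.196 + 6·0.204
 = 0.2842 + 0.5916 + 0.3038 + 0.7905 + 0.392 + 1.224
 = 3.5861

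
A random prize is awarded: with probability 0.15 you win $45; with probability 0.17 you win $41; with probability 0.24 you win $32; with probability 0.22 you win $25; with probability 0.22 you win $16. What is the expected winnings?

E[payout] = 45·0.15 + 41·0.17 + 32·0.24 + 25·0.22 + 16·0.22
 = 6.75 + 6.97 + 7.68 + 5.5 + 3.52
 = 30.42

30.42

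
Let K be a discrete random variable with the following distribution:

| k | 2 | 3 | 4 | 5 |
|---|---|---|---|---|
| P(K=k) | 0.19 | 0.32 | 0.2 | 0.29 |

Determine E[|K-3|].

E[|K-3|] = Σ |k-3|·P(K=k)
 = 1·0.19 + 0·0.32 + 1·0.2 + 2·0.29
 = 0.19 + 0 + 0.2 + 0.58
 = 0.97

0.97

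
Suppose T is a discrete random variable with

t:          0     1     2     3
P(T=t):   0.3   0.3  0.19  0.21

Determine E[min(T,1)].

0.7

E[min(T,1)] = Σ min(t,1)·P(T=t)
 = 0·0.3 + 1·0.3 + 1·0.19 + 1·0.21
 = 0 + 0.3 + 0.19 + 0.21
 = 0.7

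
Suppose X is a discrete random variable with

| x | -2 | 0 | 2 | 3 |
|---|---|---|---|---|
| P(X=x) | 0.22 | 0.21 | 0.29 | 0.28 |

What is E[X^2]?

4.56

E[X^2] = Σ x^2·P(X=x)
 = 4·0.22 + 0·0.21 + 4·0.29 + 9·0.28
 = 0.88 + 0 + 1.16 + 2.52
 = 4.56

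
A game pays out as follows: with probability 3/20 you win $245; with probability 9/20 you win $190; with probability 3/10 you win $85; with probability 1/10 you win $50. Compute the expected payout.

152.75

E[payout] = 245·3/20 + 190·9/20 + 85·3/10 + 50·1/10
 = 147/4 + 171/2 + 51/2 + 5
 = 611/4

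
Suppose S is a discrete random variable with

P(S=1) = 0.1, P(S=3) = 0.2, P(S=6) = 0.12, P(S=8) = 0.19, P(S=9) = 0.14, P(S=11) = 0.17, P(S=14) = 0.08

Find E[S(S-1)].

E[S(S-1)] = Σ s(s-1)·P(S=s)
 = 0·0.1 + 6·0.2 + 30·0.12 + 56·0.19 + 72·0.14 + 110·0.17 + 182·0.08
 = 0 + 1.2 + 3.6 + 10.64 + 10.08 + 18.7 + 14.56
 = 58.78

58.78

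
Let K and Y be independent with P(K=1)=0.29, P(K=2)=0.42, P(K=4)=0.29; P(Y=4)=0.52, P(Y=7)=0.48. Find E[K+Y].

7.73

E[K+Y] = Σ_k Σ_y (k+y) · P(K=k)P(Y=y)
 = 5·0.1508 + 8·0.1392 + 6·0.2184 + 9·0.2016 + 8·0.1508 + 11·0.1392
 = 0.754 + 1.1136 + 1.3104 + 1.8144 + 1.2064 + 1.5312
 = 7.73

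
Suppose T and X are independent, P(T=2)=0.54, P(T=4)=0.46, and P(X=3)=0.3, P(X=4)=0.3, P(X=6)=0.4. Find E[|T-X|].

E[|T-X|] = Σ_t Σ_x |t-x| · P(T=t)P(X=x)
 = 1·0.162 + 2·0.162 + 4·0.216 + 1·0.138 + 0·0.138 + 2·0.184
 = 0.162 + 0.324 + 0.864 + 0.138 + 0 + 0.368
 = 1.856

1.856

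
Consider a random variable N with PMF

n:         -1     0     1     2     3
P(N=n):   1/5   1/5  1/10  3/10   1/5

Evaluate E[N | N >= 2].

P(N >= 2) = 3/10 + 1/5 = 1/2.
E[N | N >= 2] = [2·3/10 + 3·1/5] / (1/2)
 = 6/5 / (1/2)
 = 12/5

2.4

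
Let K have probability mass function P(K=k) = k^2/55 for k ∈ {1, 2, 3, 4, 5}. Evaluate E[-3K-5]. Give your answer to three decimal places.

E[-3K-5] = Σ (-3k-5)·P(K=k)
 = (-8)·1/55 + (-11)·4/55 + (-14)·9/55 + (-17)·16/55 + (-20)·5/11
 = (-8/55) + (-4/5) + (-126/55) + (-272/55) + (-100/11)
 = -190/11

-17.273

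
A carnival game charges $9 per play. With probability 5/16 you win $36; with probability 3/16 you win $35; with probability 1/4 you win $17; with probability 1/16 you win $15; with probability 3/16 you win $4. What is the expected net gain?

E[payout] = 36·5/16 + 35·3/16 + 17·1/4 + 15·1/16 + 4·3/16
 = 45/4 + 105/16 + 17/4 + 15/16 + 3/4
 = 95/4
Net = 95/4 - 9 = 59/4

14.75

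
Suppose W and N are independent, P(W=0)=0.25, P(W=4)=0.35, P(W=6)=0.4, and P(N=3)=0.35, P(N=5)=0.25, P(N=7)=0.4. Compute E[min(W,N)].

3.1575

E[min(W,N)] = Σ_w Σ_n min(w,n) · P(W=w)P(N=n)
 = 0·0.0875 + 0·0.0625 + 0·0.1 + 3·0.1225 + 4·0.0875 + 4·0.14 + 3·0.14 + 5·0.1 + 6·0.16
 = 0 + 0 + 0 + 0.3675 + 0.35 + 0.56 + 0.42 + 0.5 + 0.96
 = 3.1575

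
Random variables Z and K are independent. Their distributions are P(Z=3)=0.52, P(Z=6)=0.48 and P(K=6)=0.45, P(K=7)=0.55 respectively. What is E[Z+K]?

E[Z+K] = Σ_z Σ_k (z+k) · P(Z=z)P(K=k)
 = 9·0.234 + 10·0.286 + 12·0.216 + 13·0.264
 = 2.106 + 2.86 + 2.592 + 3.432
 = 10.99

10.99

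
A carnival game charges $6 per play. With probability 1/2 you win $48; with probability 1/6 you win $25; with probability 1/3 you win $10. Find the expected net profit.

25.5

E[payout] = 48·1/2 + 25·1/6 + 10·1/3
 = 24 + 25/6 + 10/3
 = 63/2
Net = 63/2 - 6 = 51/2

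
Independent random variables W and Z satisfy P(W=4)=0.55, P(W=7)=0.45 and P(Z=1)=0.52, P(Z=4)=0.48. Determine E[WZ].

E[WZ] = Σ_w Σ_z wz · P(W=w)P(Z=z)
 = 4·0.286 + 16·0.264 + 7·0.234 + 28·0.216
 = 1.144 + 4.224 + 1.638 + 6.048
 = 13.054

13.054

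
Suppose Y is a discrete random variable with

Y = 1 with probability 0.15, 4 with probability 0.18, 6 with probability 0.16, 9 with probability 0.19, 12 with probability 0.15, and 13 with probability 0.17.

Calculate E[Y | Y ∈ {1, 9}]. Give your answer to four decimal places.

5.4706

P(Y ∈ {1, 9}) = 0.15 + 0.19 = 0.34.
E[Y | Y ∈ {1, 9}] = [1·0.15 + 9·0.19] / 0.34
 = 1.86 / 0.34
 = 93/17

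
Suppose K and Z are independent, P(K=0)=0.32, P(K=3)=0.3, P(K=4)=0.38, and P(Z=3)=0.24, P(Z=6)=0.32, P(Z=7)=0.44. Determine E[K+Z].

8.14

E[K+Z] = Σ_k Σ_z (k+z) · P(K=k)P(Z=z)
 = 3·0.0768 + 6·0.1024 + 7·0.1408 + 6·0.072 + 9·0.096 + 10·0.132 + 7·0.0912 + 10·0.1216 + 11·0.1672
 = 0.2304 + 0.6144 + 0.9856 + 0.432 + 0.864 + 1.32 + 0.6384 + 1.216 + 1.8392
 = 8.14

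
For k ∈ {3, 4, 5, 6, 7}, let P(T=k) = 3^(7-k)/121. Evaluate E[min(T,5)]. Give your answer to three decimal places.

E[min(T,5)] = Σ min(t,5)·P(T=t)
 = 3·81/121 + 4·27/121 + 5·9/121 + 5·3/121 + 5·1/121
 = 243/121 + 108/121 + 45/121 + 15/121 + 5/121
 = 416/121

3.438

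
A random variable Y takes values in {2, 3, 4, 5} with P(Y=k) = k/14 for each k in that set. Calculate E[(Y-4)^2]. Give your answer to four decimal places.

1.1429

E[(Y-4)^2] = Σ (y-4)^2·P(Y=y)
 = 4·1/7 + 1·3/14 + 0·2/7 + 1·5/14
 = 4/7 + 3/14 + 0 + 5/14
 = 8/7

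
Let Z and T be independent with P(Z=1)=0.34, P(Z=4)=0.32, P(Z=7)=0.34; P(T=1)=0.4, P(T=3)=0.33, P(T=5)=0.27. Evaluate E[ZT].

E[ZT] = Σ_z Σ_t zt · P(Z=z)P(T=t)
 = 1·0.136 + 3·0.1122 + 5·0.0918 + 4·0.128 + 12·0.1056 + 20·0.0864 + 7·0.136 + 21·0.1122 + 35·0.0918
 = 0.136 + 0.3366 + 0.459 + 0.512 + 1.2672 + 1.728 + 0.952 + 2.3562 + 3.213
 = 10.96

10.96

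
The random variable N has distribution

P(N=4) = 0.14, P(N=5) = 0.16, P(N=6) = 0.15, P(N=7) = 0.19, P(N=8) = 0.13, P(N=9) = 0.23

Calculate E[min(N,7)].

6.11

E[min(N,7)] = Σ min(n,7)·P(N=n)
 = 4·0.14 + 5·0.16 + 6·0.15 + 7·0.19 + 7·0.13 + 7·0.23
 = 0.56 + 0.8 + 0.9 + 1.33 + 0.91 + 1.61
 = 6.11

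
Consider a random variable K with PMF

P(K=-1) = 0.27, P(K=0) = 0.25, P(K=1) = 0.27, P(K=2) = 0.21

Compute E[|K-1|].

E[|K-1|] = Σ |k-1|·P(K=k)
 = 2·0.27 + 1·0.25 + 0·0.27 + 1·0.21
 = 0.54 + 0.25 + 0 + 0.21
 = 1

1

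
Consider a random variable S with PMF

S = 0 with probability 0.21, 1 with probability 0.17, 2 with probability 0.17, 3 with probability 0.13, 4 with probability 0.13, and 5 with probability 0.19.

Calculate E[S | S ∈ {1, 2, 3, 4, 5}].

3

P(S ∈ {1, 2, 3, 4, 5}) = 0.17 + 0.17 + 0.13 + 0.13 + 0.19 = 0.79.
E[S | S ∈ {1, 2, 3, 4, 5}] = [1·0.17 + 2·0.17 + 3·0.13 + 4·0.13 + 5·0.19] / 0.79
 = 2.37 / 0.79
 = 3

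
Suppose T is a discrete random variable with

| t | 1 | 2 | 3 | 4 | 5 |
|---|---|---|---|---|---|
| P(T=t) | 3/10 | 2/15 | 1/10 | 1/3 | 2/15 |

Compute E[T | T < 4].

1.625

P(T < 4) = 3/10 + 2/15 + 1/10 = 8/15.
E[T | T < 4] = [1·3/10 + 2·2/15 + 3·1/10] / (8/15)
 = 13/15 / (8/15)
 = 13/8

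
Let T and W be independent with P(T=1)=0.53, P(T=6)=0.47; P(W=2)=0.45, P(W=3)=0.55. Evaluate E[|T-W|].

E[|T-W|] = Σ_t Σ_w |t-w| · P(T=t)P(W=w)
 = 1·0.2385 + 2·0.2915 + 4·0.2115 + 3·0.2585
 = 0.2385 + 0.583 + 0.846 + 0.7755
 = 2.443

2.443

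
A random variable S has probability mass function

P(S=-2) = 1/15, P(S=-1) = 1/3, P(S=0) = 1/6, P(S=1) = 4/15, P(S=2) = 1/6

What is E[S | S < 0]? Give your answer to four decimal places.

-1.1667

P(S < 0) = 1/15 + 1/3 = 2/5.
E[S | S < 0] = [(-2)·1/15 + (-1)·1/3] / (2/5)
 = -7/15 / (2/5)
 = -7/6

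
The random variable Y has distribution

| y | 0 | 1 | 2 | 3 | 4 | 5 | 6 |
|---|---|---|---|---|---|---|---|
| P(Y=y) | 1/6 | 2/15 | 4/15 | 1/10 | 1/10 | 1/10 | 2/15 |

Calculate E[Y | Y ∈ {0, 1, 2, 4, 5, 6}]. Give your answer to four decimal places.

P(Y ∈ {0, 1, 2, 4, 5, 6}) = 1/6 + 2/15 + 4/15 + 1/10 + 1/10 + 2/15 = 9/10.
E[Y | Y ∈ {0, 1, 2, 4, 5, 6}] = [0·1/6 + 1·2/15 + 2·4/15 + 4·1/10 + 5·1/10 + 6·2/15] / (9/10)
 = 71/30 / (9/10)
 = 71/27

2.6296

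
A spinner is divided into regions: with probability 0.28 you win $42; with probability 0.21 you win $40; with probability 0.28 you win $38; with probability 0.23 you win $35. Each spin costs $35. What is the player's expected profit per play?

3.85

E[payout] = 42·0.28 + 40·0.21 + 38·0.28 + 35·0.23
 = 11.76 + 8.4 + 10.64 + 8.05
 = 38.85
Net = 38.85 - 35 = 3.85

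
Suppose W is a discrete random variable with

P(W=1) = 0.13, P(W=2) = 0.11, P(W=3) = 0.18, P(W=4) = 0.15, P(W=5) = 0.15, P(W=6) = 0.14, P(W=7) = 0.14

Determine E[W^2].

E[W^2] = Σ w^2·P(W=w)
 = 1·0.13 + 4·0.11 + 9·0.18 + 16·0.15 + 25·0.15 + 36·0.14 + 49·0.14
 = 0.13 + 0.44 + 1.62 + 2.4 + 3.75 + 5.04 + 6.86
 = 20.24

20.24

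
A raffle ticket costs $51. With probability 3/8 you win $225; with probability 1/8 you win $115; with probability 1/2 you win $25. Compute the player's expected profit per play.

E[payout] = 225·3/8 + 115·1/8 + 25·1/2
 = 675/8 + 115/8 + 25/2
 = 445/4
Net = 445/4 - 51 = 241/4

60.25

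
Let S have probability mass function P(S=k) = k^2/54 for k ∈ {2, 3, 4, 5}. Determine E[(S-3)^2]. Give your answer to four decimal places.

E[(S-3)^2] = Σ (s-3)^2·P(S=s)
 = 1·2/27 + 0·1/6 + 1·8/27 + 4·25/54
 = 2/27 + 0 + 8/27 + 50/27
 = 20/9

2.2222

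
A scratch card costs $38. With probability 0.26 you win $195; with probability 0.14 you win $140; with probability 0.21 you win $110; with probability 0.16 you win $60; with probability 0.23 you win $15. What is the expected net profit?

E[payout] = 195·0.26 + 140·0.14 + 110·0.21 + 60·0.16 + 15·0.23
 = 50.7 + 19.6 + 23.1 + 9.6 + 3.45
 = 106.45
Net = 106.45 - 38 = 68.45

68.45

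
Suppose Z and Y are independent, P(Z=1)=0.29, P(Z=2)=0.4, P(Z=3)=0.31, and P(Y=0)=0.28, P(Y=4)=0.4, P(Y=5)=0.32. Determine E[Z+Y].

5.22

E[Z+Y] = Σ_z Σ_y (z+y) · P(Z=z)P(Y=y)
 = 1·0.0812 + 5·0.116 + 6·0.0928 + 2·0.112 + 6·0.16 + 7·0.128 + 3·0.0868 + 7·0.124 + 8·0.0992
 = 0.0812 + 0.58 + 0.5568 + 0.224 + 0.96 + 0.896 + 0.2604 + 0.868 + 0.7936
 = 5.22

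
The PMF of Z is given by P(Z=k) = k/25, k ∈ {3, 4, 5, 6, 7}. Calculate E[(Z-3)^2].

E[(Z-3)^2] = Σ (z-3)^2·P(Z=z)
 = 0·3/25 + 1·4/25 + 4·1/5 + 9·6/25 + 16·7/25
 = 0 + 4/25 + 4/5 + 54/25 + 112/25
 = 38/5

7.6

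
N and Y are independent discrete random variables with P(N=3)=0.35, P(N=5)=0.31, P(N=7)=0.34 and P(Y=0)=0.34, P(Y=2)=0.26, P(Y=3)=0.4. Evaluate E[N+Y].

E[N+Y] = Σ_n Σ_y (n+y) · P(N=n)P(Y=y)
 = 3·0.119 + 5·0.091 + 6·0.14 + 5·0.1054 + 7·0.0806 + 8·0.124 + 7·0.1156 + 9·0.0884 + 10·0.136
 = 0.357 + 0.455 + 0.84 + 0.527 + 0.5642 + 0.992 + 0.8092 + 0.7956 + 1.36
 = 6.7

6.7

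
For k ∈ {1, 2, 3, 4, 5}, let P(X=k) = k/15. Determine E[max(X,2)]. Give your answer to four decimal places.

3.7333

E[max(X,2)] = Σ max(x,2)·P(X=x)
 = 2·1/15 + 2·2/15 + 3·1/5 + 4·4/15 + 5·1/3
 = 2/15 + 4/15 + 3/5 + 16/15 + 5/3
 = 56/15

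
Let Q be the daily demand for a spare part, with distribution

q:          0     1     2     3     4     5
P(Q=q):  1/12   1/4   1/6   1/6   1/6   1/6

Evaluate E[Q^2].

9.25

E[Q^2] = Σ q^2·P(Q=q)
 = 0·1/12 + 1·1/4 + 4·1/6 + 9·1/6 + 16·1/6 + 25·1/6
 = 0 + 1/4 + 2/3 + 3/2 + 8/3 + 25/6
 = 37/4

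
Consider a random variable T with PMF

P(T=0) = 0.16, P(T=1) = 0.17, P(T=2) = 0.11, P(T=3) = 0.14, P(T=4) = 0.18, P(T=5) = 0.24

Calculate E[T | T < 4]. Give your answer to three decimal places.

P(T < 4) = 0.16 + 0.17 + 0.11 + 0.14 = 0.58.
E[T | T < 4] = [0·0.16 + 1·0.17 + 2·0.11 + 3·0.14] / 0.58
 = 0.81 / 0.58
 = 81/58

1.397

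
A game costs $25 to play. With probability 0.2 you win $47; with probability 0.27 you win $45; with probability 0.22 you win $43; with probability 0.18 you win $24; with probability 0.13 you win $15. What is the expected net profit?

E[payout] = 47·0.2 + 45·0.27 + 43·0.22 + 24·0.18 + 15·0.13
 = 9.4 + 12.15 + 9.46 + 4.32 + 1.95
 = 37.28
Net = 37.28 - 25 = 12.28

12.28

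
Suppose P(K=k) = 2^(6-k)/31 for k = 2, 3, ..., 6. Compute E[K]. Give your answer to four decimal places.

2.8387

E[K] = Σ k·P(K=k)
 = 2·16/31 + 3·8/31 + 4·4/31 + 5·2/31 + 6·1/31
 = 32/31 + 24/31 + 16/31 + 10/31 + 6/31
 = 88/31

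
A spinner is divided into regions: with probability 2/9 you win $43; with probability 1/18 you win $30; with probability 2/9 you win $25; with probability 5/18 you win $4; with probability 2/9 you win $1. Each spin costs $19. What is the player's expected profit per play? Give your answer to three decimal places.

E[payout] = 43·2/9 + 30·1/18 + 25·2/9 + 4·5/18 + 1·2/9
 = 86/9 + 5/3 + 50/9 + 10/9 + 2/9
 = 163/9
Net = 163/9 - 19 = -8/9

-0.889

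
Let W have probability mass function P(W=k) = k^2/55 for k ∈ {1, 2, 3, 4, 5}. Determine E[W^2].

17.8

E[W^2] = Σ w^2·P(W=w)
 = 1·1/55 + 4·4/55 + 9·9/55 + 16·16/55 + 25·5/11
 = 1/55 + 16/55 + 81/55 + 256/55 + 125/11
 = 89/5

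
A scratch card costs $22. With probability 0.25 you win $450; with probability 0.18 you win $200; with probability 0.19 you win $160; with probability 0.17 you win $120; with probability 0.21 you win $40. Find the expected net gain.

185.7

E[payout] = 450·0.25 + 200·0.18 + 160·0.19 + 120·0.17 + 40·0.21
 = 112.5 + 36 + 30.4 + 20.4 + 8.4
 = 207.7
Net = 207.7 - 22 = 185.7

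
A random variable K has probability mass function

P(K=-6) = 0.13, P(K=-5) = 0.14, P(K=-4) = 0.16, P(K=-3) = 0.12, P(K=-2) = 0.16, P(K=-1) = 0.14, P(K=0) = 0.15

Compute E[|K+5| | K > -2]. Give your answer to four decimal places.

4.5172

P(K > -2) = 0.14 + 0.15 = 0.29.
E[|K+5| | K > -2] = [4·0.14 + 5·0.15] / 0.29
 = 1.31 / 0.29
 = 131/29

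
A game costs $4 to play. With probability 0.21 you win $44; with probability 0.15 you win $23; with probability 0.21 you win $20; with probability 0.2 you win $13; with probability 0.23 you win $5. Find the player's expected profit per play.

E[payout] = 44·0.21 + 23·0.15 + 20·0.21 + 13·0.2 + 5·0.23
 = 9.24 + 3.45 + 4.2 + 2.6 + 1.15
 = 20.64
Net = 20.64 - 4 = 16.64

16.64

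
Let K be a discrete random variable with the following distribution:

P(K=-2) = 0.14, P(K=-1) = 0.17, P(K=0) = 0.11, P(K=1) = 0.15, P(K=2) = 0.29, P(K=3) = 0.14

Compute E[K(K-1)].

E[K(K-1)] = Σ k(k-1)·P(K=k)
 = 6·0.14 + 2·0.17 + 0·0.11 + 0·0.15 + 2·0.29 + 6·0.14
 = 0.84 + 0.34 + 0 + 0 + 0.58 + 0.84
 = 2.6

2.6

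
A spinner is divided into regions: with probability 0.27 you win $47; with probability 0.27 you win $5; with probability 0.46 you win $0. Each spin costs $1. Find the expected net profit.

13.04

E[payout] = 47·0.27 + 5·0.27 + 0·0.46
 = 12.69 + 1.35 + 0
 = 14.04
Net = 14.04 - 1 = 13.04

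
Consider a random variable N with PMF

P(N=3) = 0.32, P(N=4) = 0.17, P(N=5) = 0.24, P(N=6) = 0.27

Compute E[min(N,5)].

E[min(N,5)] = Σ min(n,5)·P(N=n)
 = 3·0.32 + 4·0.17 + 5·0.24 + 5·0.27
 = 0.96 + 0.68 + 1.2 + 1.35
 = 4.19

4.19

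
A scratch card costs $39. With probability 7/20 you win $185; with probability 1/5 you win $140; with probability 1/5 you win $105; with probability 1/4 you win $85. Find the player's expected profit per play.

E[payout] = 185·7/20 + 140·1/5 + 105·1/5 + 85·1/4
 = 259/4 + 28 + 21 + 85/4
 = 135
Net = 135 - 39 = 96

96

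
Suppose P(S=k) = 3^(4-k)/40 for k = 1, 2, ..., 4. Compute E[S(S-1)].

E[S(S-1)] = Σ s(s-1)·P(S=s)
 = 0·27/40 + 2·9/40 + 6·3/40 + 12·1/40
 = 0 + 9/20 + 9/20 + 3/10
 = 6/5

1.2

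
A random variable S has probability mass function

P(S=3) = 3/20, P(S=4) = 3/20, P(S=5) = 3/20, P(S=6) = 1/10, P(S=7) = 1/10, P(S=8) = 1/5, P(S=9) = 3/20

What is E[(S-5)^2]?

5.45

E[(S-5)^2] = Σ (s-5)^2·P(S=s)
 = 4·3/20 + 1·3/20 + 0·3/20 + 1·1/10 + 4·1/10 + 9·1/5 + 16·3/20
 = 3/5 + 3/20 + 0 + 1/10 + 2/5 + 9/5 + 12/5
 = 109/20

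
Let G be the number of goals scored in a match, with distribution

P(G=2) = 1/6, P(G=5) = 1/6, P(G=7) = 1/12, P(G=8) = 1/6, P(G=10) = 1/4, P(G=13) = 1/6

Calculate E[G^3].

752.25

E[G^3] = Σ g^3·P(G=g)
 = 8·1/6 + 125·1/6 + 343·1/12 + 512·1/6 + 1000·1/4 + 2197·1/6
 = 4/3 + 125/6 + 343/12 + 256/3 + 250 + 2197/6
 = 3009/4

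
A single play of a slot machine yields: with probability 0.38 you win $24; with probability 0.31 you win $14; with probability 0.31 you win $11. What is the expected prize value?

16.87

E[payout] = 24·0.38 + 14·0.31 + 11·0.31
 = 9.12 + 4.34 + 3.41
 = 16.87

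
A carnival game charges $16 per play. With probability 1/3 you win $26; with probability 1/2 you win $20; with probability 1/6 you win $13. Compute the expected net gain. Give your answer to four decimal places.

E[payout] = 26·1/3 + 20·1/2 + 13·1/6
 = 26/3 + 10 + 13/6
 = 125/6
Net = 125/6 - 16 = 29/6

4.8333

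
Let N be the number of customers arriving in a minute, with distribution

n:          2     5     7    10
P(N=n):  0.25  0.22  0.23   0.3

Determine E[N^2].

47.77

E[N^2] = Σ n^2·P(N=n)
 = 4·0.25 + 25·0.22 + 49·0.23 + 100·0.3
 = 1 + 5.5 + 11.27 + 30
 = 47.77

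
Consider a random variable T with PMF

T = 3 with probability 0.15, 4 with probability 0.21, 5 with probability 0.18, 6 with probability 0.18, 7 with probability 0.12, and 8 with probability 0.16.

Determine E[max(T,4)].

E[max(T,4)] = Σ max(t,4)·P(T=t)
 = 4·0.15 + 4·0.21 + 5·0.18 + 6·0.18 + 7·0.12 + 8·0.16
 = 0.6 + 0.84 + 0.9 + 1.08 + 0.84 + 1.28
 = 5.54

5.54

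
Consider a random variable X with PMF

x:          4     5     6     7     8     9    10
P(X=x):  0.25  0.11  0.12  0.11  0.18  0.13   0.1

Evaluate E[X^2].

E[X^2] = Σ x^2·P(X=x)
 = 16·0.25 + 25·0.11 + 36·0.12 + 49·0.11 + 64·0.18 + 81·0.13 + 100·0.1
 = 4 + 2.75 + 4.32 + 5.39 + 11.52 + 10.53 + 10
 = 48.51

48.51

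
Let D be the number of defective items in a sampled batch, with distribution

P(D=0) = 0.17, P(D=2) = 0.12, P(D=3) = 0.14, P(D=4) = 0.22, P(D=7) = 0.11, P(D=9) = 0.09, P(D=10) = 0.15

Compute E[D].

4.62

E[D] = Σ d·P(D=d)
 = 0·0.17 + 2·0.12 + 3·0.14 + 4·0.22 + 7·0.11 + 9·0.09 + 10·0.15
 = 0 + 0.24 + 0.42 + 0.88 + 0.77 + 0.81 + 1.5
 = 4.62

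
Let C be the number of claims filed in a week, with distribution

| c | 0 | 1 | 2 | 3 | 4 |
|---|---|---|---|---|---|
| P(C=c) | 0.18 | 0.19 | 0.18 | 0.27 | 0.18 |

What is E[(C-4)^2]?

5.58

E[(C-4)^2] = Σ (c-4)^2·P(C=c)
 = 16·0.18 + 9·0.19 + 4·0.18 + 1·0.27 + 0·0.18
 = 2.88 + 1.71 + 0.72 + 0.27 + 0
 = 5.58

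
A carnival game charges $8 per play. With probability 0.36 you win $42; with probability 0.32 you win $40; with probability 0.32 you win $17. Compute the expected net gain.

25.36

E[payout] = 42·0.36 + 40·0.32 + 17·0.32
 = 15.12 + 12.8 + 5.44
 = 33.36
Net = 33.36 - 8 = 25.36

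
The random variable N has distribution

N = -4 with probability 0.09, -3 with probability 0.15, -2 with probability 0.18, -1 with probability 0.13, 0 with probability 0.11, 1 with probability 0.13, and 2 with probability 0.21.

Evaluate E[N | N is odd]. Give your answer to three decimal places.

-1.098

P(N is odd) = 0.15 + 0.13 + 0.13 = 0.41.
E[N | N is odd] = [(-3)·0.15 + (-1)·0.13 + 1·0.13] / 0.41
 = -0.45 / 0.41
 = -45/41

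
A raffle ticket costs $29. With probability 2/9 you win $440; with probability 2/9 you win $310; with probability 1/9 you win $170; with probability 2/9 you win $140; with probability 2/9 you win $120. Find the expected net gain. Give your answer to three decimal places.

E[payout] = 440·2/9 + 310·2/9 + 170·1/9 + 140·2/9 + 120·2/9
 = 880/9 + 620/9 + 170/9 + 280/9 + 80/3
 = 730/3
Net = 730/3 - 29 = 643/3

214.333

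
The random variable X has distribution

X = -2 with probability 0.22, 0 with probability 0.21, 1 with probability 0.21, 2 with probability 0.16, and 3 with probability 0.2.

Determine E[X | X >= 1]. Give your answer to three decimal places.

1.982

P(X >= 1) = 0.21 + 0.16 + 0.2 = 0.57.
E[X | X >= 1] = [1·0.21 + 2·0.16 + 3·0.2] / 0.57
 = 1.13 / 0.57
 = 113/57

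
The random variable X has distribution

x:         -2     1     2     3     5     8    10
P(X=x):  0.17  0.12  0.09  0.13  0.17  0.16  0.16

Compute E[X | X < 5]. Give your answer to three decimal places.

0.686

P(X < 5) = 0.17 + 0.12 + 0.09 + 0.13 = 0.51.
E[X | X < 5] = [(-2)·0.17 + 1·0.12 + 2·0.09 + 3·0.13] / 0.51
 = 0.35 / 0.51
 = 35/51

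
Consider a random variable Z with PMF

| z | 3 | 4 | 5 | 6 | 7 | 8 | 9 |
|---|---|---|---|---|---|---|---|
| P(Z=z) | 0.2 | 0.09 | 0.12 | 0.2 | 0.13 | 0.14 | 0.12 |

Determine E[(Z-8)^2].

8.57

E[(Z-8)^2] = Σ (z-8)^2·P(Z=z)
 = 25·0.2 + 16·0.09 + 9·0.12 + 4·0.2 + 1·0.13 + 0·0.14 + 1·0.12
 = 5 + 1.44 + 1.08 + 0.8 + 0.13 + 0 + 0.12
 = 8.57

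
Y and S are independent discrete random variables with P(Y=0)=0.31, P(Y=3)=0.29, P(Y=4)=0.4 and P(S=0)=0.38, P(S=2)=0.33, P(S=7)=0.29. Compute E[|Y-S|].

2.8166

E[|Y-S|] = Σ_y Σ_s |y-s| · P(Y=y)P(S=s)
 = 0·0.1178 + 2·0.1023 + 7·0.0899 + 3·0.1102 + 1·0.0957 + 4·0.0841 + 4·0.152 + 2·0.132 + 3·0.116
 = 0 + 0.2046 + 0.6293 + 0.3306 + 0.0957 + 0.3364 + 0.608 + 0.264 + 0.348
 = 2.8166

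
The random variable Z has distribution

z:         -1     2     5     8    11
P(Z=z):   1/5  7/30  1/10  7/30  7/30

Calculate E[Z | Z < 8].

P(Z < 8) = 1/5 + 7/30 + 1/10 = 8/15.
E[Z | Z < 8] = [(-1)·1/5 + 2·7/30 + 5·1/10] / (8/15)
 = 23/30 / (8/15)
 = 23/16

1.4375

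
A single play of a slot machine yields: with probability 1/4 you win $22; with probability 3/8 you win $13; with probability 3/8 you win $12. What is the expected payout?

14.875

E[payout] = 22·1/4 + 13·3/8 + 12·3/8
 = 11/2 + 39/8 + 9/2
 = 119/8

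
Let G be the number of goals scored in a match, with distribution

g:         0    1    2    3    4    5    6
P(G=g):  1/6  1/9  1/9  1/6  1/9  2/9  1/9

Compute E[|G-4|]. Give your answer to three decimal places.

1.833

E[|G-4|] = Σ |g-4|·P(G=g)
 = 4·1/6 + 3·1/9 + 2·1/9 + 1·1/6 + 0·1/9 + 1·2/9 + 2·1/9
 = 2/3 + 1/3 + 2/9 + 1/6 + 0 + 2/9 + 2/9
 = 11/6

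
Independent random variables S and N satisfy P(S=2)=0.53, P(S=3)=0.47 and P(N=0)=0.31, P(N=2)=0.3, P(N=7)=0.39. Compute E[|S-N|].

2.6734

E[|S-N|] = Σ_s Σ_n |s-n| · P(S=s)P(N=n)
 = 2·0.1643 + 0·0.159 + 5·0.2067 + 3·0.1457 + 1·0.141 + 4·0.1833
 = 0.3286 + 0 + 1.0335 + 0.4371 + 0.141 + 0.7332
 = 2.6734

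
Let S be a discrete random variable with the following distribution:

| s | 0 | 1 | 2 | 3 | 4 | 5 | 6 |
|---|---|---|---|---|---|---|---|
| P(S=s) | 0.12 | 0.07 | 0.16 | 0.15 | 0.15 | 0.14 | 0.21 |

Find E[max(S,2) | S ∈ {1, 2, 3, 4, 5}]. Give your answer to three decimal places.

P(S ∈ {1, 2, 3, 4, 5}) = 0.07 + 0.16 + 0.15 + 0.15 + 0.14 = 0.67.
E[max(S,2) | S ∈ {1, 2, 3, 4, 5}] = [2·0.07 + 2·0.16 + 3·0.15 + 4·0.15 + 5·0.14] / 0.67
 = 2.21 / 0.67
 = 221/67

3.299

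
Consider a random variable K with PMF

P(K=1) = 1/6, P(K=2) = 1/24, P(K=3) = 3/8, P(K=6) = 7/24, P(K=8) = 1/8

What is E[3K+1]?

E[3K+1] = Σ (3k+1)·P(K=k)
 = 4·1/6 + 7·1/24 + 10·3/8 + 19·7/24 + 25·1/8
 = 2/3 + 7/24 + 15/4 + 133/24 + 25/8
 = 107/8

13.375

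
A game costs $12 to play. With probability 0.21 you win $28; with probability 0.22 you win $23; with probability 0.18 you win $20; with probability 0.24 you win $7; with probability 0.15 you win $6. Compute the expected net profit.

5.12

E[payout] = 28·0.21 + 23·0.22 + 20·0.18 + 7·0.24 + 6·0.15
 = 5.88 + 5.06 + 3.6 + 1.68 + 0.9
 = 17.12
Net = 17.12 - 12 = 5.12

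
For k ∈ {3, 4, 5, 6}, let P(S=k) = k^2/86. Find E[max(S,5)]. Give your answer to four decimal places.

E[max(S,5)] = Σ max(s,5)·P(S=s)
 = 5·9/86 + 5·8/43 + 5·25/86 + 6·18/43
 = 45/86 + 40/43 + 125/86 + 108/43
 = 233/43

5.4186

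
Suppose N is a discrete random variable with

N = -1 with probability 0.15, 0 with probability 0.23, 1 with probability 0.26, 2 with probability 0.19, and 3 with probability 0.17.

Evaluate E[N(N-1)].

1.7

E[N(N-1)] = Σ n(n-1)·P(N=n)
 = 2·0.15 + 0·0.23 + 0·0.26 + 2·0.19 + 6·0.17
 = 0.3 + 0 + 0 + 0.38 + 1.02
 = 1.7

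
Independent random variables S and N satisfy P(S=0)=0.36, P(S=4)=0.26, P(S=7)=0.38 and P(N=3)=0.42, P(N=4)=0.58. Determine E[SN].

E[SN] = Σ_s Σ_n sn · P(S=s)P(N=n)
 = 0·0.1512 + 0·0.2088 + 12·0.1092 + 16·0.1508 + 21·0.1596 + 28·0.2204
 = 0 + 0 + 1.3104 + 2.4128 + 3.3516 + 6.1712
 = 13.246

13.246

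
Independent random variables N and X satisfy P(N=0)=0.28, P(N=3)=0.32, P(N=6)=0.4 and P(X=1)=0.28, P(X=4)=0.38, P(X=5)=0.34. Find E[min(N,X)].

E[min(N,X)] = Σ_n Σ_x min(n,x) · P(N=n)P(X=x)
 = 0·0.0784 + 0·0.1064 + 0·0.0952 + 1·0.0896 + 3·0.1216 + 3·0.1088 + 1·0.112 + 4·0.152 + 5·0.136
 = 0 + 0 + 0 + 0.0896 + 0.3648 + 0.3264 + 0.112 + 0.608 + 0.68
 = 2.1808

2.1808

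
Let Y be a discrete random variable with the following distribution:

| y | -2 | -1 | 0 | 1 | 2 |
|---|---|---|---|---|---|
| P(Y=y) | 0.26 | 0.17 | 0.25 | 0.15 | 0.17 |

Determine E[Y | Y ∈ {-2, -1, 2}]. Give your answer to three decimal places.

P(Y ∈ {-2, -1, 2}) = 0.26 + 0.17 + 0.17 = 0.6.
E[Y | Y ∈ {-2, -1, 2}] = [(-2)·0.26 + (-1)·0.17 + 2·0.17] / 0.6
 = -0.35 / 0.6
 = -7/12

-0.583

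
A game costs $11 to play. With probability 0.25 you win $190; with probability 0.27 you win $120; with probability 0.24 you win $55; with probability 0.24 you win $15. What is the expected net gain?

E[payout] = 190·0.25 + 120·0.27 + 55·0.24 + 15·0.24
 = 47.5 + 32.4 + 13.2 + 3.6
 = 96.7
Net = 96.7 - 11 = 85.7

85.7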